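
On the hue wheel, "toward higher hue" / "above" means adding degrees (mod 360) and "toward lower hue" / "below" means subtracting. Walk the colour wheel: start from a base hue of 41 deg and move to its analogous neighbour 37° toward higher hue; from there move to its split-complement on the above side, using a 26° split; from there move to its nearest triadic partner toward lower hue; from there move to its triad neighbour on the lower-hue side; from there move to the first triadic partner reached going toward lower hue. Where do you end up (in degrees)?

284°

analog 37° ↑ +37°: 41 + 37 = 78°
split-comp 26° ↑ +206°: 78 + 206 = 284°
triadic ↓ −120°: 284 − 120 = 164°
triadic ↓ −120°: 164 − 120 = 44°
triadic ↓ −120°: 44 − 120 = -76 → -76 + 360 = 284°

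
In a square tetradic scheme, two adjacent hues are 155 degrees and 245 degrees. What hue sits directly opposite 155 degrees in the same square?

335°

A square tetradic scheme places four hues 90° apart; opposite corners are 180° apart.
155 + 180 = 335°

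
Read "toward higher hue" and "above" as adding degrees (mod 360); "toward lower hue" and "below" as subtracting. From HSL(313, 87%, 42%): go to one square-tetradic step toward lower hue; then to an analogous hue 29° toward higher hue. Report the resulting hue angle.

252°

square ↓ −90°: 313 − 90 = 223°
analog 29° ↑ +29°: 223 + 29 = 252°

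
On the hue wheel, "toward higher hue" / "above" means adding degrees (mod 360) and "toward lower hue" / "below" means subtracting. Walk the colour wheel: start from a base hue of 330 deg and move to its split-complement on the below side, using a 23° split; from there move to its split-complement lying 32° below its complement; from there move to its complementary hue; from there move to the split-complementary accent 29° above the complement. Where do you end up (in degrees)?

330 + 157 = 487 → 487 − 360 = 127°   (split-comp 23° ↓)
127 + 148 = 275°   (split-comp 32° ↓)
275 + 180 = 455 → 455 − 360 = 95°   (complement)
95 + 209 = 304°   (split-comp 29° ↑)

304°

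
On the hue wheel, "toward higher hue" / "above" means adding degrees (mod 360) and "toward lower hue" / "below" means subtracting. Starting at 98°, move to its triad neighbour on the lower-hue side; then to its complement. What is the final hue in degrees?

−120° (triadic ↓): 98 − 120 = -22 → -22 + 360 = 338°
+180° (complement): 338 + 180 = 518 → 518 − 360 = 158°

158°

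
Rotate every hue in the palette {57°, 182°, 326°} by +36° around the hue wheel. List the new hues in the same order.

57 + 36 = 93°
182 + 36 = 218°
326 + 36 = 362 → 362 − 360 = 2°

93°, 218°, 2°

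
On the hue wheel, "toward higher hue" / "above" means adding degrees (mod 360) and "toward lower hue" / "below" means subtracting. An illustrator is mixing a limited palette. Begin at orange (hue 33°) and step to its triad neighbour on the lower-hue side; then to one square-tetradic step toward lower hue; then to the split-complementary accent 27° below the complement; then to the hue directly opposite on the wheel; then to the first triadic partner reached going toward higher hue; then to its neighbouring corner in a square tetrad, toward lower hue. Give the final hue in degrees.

33 − 120 = -87 → -87 + 360 = 273°   (triadic ↓)
273 − 90 = 183°   (square ↓)
183 + 153 = 336°   (split-comp 27° ↓)
336 + 180 = 516 → 516 − 360 = 156°   (complement)
156 + 120 = 276°   (triadic ↑)
276 − 90 = 186°   (square ↓)

186°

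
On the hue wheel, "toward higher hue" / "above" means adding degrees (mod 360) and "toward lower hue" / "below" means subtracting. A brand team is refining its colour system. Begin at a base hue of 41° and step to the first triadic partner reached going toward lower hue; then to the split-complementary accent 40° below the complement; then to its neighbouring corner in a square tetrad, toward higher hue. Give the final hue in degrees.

151°

41 − 120 = -79 → -79 + 360 = 281°   (triadic ↓)
281 + 140 = 421 → 421 − 360 = 61°   (split-comp 40° ↓)
61 + 90 = 151°   (square ↑)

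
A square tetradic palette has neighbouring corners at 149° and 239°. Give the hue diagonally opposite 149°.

A square tetradic scheme places four hues 90° apart; opposite corners are 180° apart.
149 + 180 = 329°

329°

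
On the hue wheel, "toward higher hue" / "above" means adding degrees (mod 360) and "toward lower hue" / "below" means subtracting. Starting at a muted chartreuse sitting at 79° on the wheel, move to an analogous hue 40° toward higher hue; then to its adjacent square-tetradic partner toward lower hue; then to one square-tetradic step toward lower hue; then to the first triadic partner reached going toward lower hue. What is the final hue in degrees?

analog 40° ↑ +40°: 79 + 40 = 119°
square ↓ −90°: 119 − 90 = 29°
square ↓ −90°: 29 − 90 = -61 → -61 + 360 = 299°
triadic ↓ −120°: 299 − 120 = 179°

179°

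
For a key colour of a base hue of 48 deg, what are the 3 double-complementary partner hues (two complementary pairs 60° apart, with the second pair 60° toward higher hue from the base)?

A rectangular tetradic uses two complementary pairs 60° apart: offsets 0°, 60°, 180°, 240°.
48 + 60 = 108°
48 + 180 = 228°
48 + 240 = 288°

108°, 228° and 288°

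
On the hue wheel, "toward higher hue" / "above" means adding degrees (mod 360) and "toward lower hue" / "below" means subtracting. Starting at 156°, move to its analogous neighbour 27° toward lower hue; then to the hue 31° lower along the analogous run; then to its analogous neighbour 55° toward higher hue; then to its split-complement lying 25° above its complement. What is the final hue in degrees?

−27° (analog 27° ↓): 156 − 27 = 129°
−31° (analog 31° ↓): 129 − 31 = 98°
+55° (analog 55° ↑): 98 + 55 = 153°
+205° (split-comp 25° ↑): 153 + 205 = 358°

358°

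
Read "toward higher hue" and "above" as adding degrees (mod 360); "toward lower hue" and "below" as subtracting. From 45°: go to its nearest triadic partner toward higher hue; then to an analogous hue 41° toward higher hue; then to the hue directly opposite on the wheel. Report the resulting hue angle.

26°

triadic ↑ +120°: 45 + 120 = 165°
analog 41° ↑ +41°: 165 + 41 = 206°
complement +180°: 206 + 180 = 386 → 386 − 360 = 26°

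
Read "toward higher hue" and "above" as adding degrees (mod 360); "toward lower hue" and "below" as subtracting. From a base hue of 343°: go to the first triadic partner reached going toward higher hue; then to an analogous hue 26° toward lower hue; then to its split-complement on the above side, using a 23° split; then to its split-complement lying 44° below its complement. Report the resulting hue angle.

56°

343 + 120 = 463 → 463 − 360 = 103°   (triadic ↑)
103 − 26 = 77°   (analog 26° ↓)
77 + 203 = 280°   (split-comp 23° ↑)
280 + 136 = 416 → 416 − 360 = 56°   (split-comp 44° ↓)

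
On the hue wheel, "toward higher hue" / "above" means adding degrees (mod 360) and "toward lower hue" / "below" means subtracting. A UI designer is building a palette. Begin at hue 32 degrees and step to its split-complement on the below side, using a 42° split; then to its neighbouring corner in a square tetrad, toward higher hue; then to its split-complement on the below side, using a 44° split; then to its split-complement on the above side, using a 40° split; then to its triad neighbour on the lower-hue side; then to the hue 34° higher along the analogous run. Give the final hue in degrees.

170°

32 + 138 = 170°   (split-comp 42° ↓)
170 + 90 = 260°   (square ↑)
260 + 136 = 396 → 396 − 360 = 36°   (split-comp 44° ↓)
36 + 220 = 256°   (split-comp 40° ↑)
256 − 120 = 136°   (triadic ↓)
136 + 34 = 170°   (analog 34° ↑)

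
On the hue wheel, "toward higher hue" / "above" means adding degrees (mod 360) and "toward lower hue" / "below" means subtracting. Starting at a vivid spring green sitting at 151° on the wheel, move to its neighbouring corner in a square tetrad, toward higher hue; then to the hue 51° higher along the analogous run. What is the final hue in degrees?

+90° (square ↑): 151 + 90 = 241°
+51° (analog 51° ↑): 241 + 51 = 292°

292°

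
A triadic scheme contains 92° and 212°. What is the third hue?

332°

A triad spaces three hues 120° apart.
The full set is {92°, 212°, 332°}.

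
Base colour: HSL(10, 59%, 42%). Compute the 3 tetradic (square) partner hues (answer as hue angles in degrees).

10 + 90 = 100°
10 + 180 = 190°
10 + 270 = 280°

100°, 190° and 280°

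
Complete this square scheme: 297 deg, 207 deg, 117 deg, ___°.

A square tetradic scheme places four hues every 90°.
The full set through 117° is {27°, 117°, 207°, 297°}.
Given {117°, 207°, 297°}, the missing hue is 27°.

27°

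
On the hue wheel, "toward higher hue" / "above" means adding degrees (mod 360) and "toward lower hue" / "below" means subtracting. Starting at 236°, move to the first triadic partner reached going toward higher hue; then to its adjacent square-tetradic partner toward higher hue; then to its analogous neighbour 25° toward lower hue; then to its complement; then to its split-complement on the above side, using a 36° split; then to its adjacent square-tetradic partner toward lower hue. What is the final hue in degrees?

+120° (triadic ↑): 236 + 120 = 356°
+90° (square ↑): 356 + 90 = 446 → 446 − 360 = 86°
−25° (analog 25° ↓): 86 − 25 = 61°
+180° (complement): 61 + 180 = 241°
+216° (split-comp 36° ↑): 241 + 216 = 457 → 457 − 360 = 97°
−90° (square ↓): 97 − 90 = 7°

7°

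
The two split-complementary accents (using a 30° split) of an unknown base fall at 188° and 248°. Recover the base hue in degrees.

38°

The accents sit 30° either side of the complement, so the complement is their short-arc midpoint on the wheel.
Short-arc midpoint of 188° and 248°: 218°.
Base is 180° from the complement: 218 − 180 = 38°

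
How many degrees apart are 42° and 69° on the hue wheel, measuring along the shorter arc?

|42 − 69| = 27.
27 ≤ 180, so the shorter arc is 27°.

27°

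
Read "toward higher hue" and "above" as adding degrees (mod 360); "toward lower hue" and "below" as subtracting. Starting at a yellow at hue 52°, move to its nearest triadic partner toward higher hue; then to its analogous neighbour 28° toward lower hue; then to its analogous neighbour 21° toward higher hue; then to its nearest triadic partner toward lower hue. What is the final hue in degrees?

45°

triadic ↑ +120°: 52 + 120 = 172°
analog 28° ↓ −28°: 172 − 28 = 144°
analog 21° ↑ +21°: 144 + 21 = 165°
triadic ↓ −120°: 165 − 120 = 45°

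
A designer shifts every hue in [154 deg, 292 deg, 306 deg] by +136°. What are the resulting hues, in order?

154 + 136 = 290°
292 + 136 = 428 → 428 − 360 = 68°
306 + 136 = 442 → 442 − 360 = 82°

290°, 68°, 82°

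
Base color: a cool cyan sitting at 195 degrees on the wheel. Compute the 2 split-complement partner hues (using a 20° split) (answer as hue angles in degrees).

Complement of 195 degrees: 195 + 180 = 375 → 375 − 360 = 15°
15 − 20 = -5 → -5 + 360 = 355°
15 + 20 = 35°

355° and 35°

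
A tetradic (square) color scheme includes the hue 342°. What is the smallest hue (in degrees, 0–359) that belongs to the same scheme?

A square tetradic scheme places four hues every 90°.
The full set through 342° is {72°, 162°, 252°, 342°}.

72°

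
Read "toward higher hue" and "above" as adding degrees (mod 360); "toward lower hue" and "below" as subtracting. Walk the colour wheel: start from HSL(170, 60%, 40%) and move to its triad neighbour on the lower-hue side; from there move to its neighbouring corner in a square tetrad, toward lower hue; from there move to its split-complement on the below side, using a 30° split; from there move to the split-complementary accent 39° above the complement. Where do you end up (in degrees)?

329°

−120° (triadic ↓): 170 − 120 = 50°
−90° (square ↓): 50 − 90 = -40 → -40 + 360 = 320°
+150° (split-comp 30° ↓): 320 + 150 = 470 → 470 − 360 = 110°
+219° (split-comp 39° ↑): 110 + 219 = 329°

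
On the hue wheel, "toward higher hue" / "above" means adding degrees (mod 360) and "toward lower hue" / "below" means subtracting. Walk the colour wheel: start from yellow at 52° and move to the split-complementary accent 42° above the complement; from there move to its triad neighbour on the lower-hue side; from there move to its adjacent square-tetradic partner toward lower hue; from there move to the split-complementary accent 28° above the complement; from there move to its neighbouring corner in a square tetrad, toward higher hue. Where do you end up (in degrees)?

2°

+222° (split-comp 42° ↑): 52 + 222 = 274°
−120° (triadic ↓): 274 − 120 = 154°
−90° (square ↓): 154 − 90 = 64°
+208° (split-comp 28° ↑): 64 + 208 = 272°
+90° (square ↑): 272 + 90 = 362 → 362 − 360 = 2°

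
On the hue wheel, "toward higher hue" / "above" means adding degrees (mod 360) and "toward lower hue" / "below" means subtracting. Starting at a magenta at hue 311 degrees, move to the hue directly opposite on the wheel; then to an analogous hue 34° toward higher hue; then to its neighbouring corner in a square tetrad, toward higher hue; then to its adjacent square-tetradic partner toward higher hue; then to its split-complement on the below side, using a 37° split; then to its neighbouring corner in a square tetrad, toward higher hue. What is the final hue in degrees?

311 + 180 = 491 → 491 − 360 = 131°   (complement)
131 + 34 = 165°   (analog 34° ↑)
165 + 90 = 255°   (square ↑)
255 + 90 = 345°   (square ↑)
345 + 143 = 488 → 488 − 360 = 128°   (split-comp 37° ↓)
128 + 90 = 218°   (square ↑)

218°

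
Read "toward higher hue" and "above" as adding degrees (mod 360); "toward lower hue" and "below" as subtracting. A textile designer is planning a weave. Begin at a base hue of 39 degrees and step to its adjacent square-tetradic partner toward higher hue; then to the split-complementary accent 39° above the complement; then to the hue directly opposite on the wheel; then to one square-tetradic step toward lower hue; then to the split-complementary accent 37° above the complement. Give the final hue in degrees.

square ↑ +90°: 39 + 90 = 129°
split-comp 39° ↑ +219°: 129 + 219 = 348°
complement +180°: 348 + 180 = 528 → 528 − 360 = 168°
square ↓ −90°: 168 − 90 = 78°
split-comp 37° ↑ +217°: 78 + 217 = 295°

295°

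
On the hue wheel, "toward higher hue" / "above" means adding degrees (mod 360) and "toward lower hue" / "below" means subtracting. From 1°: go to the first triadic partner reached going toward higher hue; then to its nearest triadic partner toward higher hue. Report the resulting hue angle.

+120° (triadic ↑): 1 + 120 = 121°
+120° (triadic ↑): 121 + 120 = 241°

241°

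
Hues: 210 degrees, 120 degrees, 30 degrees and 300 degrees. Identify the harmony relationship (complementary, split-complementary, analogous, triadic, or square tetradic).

Sort the hues: 30°, 120°, 210°, 300°.
Successive gaps around the wheel: 90°, 90°, 90°, 90°.
Four hues every 90° form a square tetradic scheme.

square tetradic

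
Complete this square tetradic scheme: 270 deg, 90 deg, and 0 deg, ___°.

180°

A square tetradic scheme places four hues every 90°.
The full set through 0° is {0°, 90°, 180°, 270°}.
Given {0°, 90°, 270°}, the missing hue is 180°.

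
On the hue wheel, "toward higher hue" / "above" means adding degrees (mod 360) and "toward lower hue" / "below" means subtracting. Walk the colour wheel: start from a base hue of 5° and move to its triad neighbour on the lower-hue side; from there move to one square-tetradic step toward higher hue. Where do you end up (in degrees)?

335°

−120° (triadic ↓): 5 − 120 = -115 → -115 + 360 = 245°
+90° (square ↑): 245 + 90 = 335°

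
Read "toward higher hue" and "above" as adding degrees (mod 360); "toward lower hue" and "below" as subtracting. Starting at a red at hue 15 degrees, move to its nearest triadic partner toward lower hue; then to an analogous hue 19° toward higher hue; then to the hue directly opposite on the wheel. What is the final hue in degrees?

triadic ↓ −120°: 15 − 120 = -105 → -105 + 360 = 255°
analog 19° ↑ +19°: 255 + 19 = 274°
complement +180°: 274 + 180 = 454 → 454 − 360 = 94°

94°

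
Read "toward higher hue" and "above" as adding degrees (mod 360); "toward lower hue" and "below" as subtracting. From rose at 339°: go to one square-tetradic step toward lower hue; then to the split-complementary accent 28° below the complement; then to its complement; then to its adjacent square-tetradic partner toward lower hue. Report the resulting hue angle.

339 − 90 = 249°   (square ↓)
249 + 152 = 401 → 401 − 360 = 41°   (split-comp 28° ↓)
41 + 180 = 221°   (complement)
221 − 90 = 131°   (square ↓)

131°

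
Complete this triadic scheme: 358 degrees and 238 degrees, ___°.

A triad places three hues 120° apart.
The full set through 238° is {118°, 238°, 358°}.
Given {238°, 358°}, the missing hue is 118°.

118°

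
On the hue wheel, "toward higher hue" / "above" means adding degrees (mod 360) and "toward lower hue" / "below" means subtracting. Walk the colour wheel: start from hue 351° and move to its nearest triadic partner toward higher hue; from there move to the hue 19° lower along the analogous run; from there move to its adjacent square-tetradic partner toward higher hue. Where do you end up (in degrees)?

+120° (triadic ↑): 351 + 120 = 471 → 471 − 360 = 111°
−19° (analog 19° ↓): 111 − 19 = 92°
+90° (square ↑): 92 + 90 = 182°

182°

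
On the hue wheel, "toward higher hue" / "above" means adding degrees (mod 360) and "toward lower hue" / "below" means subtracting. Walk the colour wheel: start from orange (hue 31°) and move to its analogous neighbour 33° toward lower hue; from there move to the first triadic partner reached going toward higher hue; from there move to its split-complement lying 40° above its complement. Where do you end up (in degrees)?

338°

−33° (analog 33° ↓): 31 − 33 = -2 → -2 + 360 = 358°
+120° (triadic ↑): 358 + 120 = 478 → 478 − 360 = 118°
+220° (split-comp 40° ↑): 118 + 220 = 338°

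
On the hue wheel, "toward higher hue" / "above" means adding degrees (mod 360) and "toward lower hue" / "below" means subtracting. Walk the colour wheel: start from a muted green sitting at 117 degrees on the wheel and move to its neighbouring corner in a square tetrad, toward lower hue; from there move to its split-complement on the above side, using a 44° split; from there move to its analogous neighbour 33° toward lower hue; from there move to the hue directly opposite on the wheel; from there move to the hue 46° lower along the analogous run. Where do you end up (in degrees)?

square ↓ −90°: 117 − 90 = 27°
split-comp 44° ↑ +224°: 27 + 224 = 251°
analog 33° ↓ −33°: 251 − 33 = 218°
complement +180°: 218 + 180 = 398 → 398 − 360 = 38°
analog 46° ↓ −46°: 38 − 46 = -8 → -8 + 360 = 352°

352°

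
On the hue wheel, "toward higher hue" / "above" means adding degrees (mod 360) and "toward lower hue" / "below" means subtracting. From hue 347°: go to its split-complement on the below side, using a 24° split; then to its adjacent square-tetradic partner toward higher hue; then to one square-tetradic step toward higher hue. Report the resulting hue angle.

323°

347 + 156 = 503 → 503 − 360 = 143°   (split-comp 24° ↓)
143 + 90 = 233°   (square ↑)
233 + 90 = 323°   (square ↑)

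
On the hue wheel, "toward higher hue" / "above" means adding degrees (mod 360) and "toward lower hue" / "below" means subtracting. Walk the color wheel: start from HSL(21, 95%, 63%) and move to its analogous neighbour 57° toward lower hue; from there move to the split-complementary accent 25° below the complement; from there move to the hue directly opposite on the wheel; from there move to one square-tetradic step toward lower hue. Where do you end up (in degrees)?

−57° (analog 57° ↓): 21 − 57 = -36 → -36 + 360 = 324°
+155° (split-comp 25° ↓): 324 + 155 = 479 → 479 − 360 = 119°
+180° (complement): 119 + 180 = 299°
−90° (square ↓): 299 − 90 = 209°

209°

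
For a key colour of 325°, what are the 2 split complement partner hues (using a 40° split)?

105° and 185°

Split-complementary hues sit 40° either side of the complement.
Complement of 325°: 325 + 180 = 505 → 505 − 360 = 145°
145 − 40 = 105°
145 + 40 = 185°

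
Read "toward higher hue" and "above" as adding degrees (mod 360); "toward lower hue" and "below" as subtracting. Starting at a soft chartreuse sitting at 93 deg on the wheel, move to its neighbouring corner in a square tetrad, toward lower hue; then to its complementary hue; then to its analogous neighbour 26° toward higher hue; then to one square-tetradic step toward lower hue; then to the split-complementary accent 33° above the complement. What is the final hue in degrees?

−90° (square ↓): 93 − 90 = 3°
+180° (complement): 3 + 180 = 183°
+26° (analog 26° ↑): 183 + 26 = 209°
−90° (square ↓): 209 − 90 = 119°
+213° (split-comp 33° ↑): 119 + 213 = 332°

332°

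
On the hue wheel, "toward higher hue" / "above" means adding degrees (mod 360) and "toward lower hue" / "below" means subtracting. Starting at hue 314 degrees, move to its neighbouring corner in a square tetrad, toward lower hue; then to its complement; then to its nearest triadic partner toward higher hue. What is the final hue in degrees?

−90° (square ↓): 314 − 90 = 224°
+180° (complement): 224 + 180 = 404 → 404 − 360 = 44°
+120° (triadic ↑): 44 + 120 = 164°

164°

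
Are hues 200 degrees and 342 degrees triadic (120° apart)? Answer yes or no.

Angular distance: |200 − 342| = 142 = 142°.
Triadic (120° apart) requires 120°.

no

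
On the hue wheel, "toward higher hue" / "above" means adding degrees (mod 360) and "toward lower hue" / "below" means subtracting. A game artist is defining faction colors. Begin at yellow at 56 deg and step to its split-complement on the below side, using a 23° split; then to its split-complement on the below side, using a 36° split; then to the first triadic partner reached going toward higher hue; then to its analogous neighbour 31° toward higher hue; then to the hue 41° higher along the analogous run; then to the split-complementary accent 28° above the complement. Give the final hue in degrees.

+157° (split-comp 23° ↓): 56 + 157 = 213°
+144° (split-comp 36° ↓): 213 + 144 = 357°
+120° (triadic ↑): 357 + 120 = 477 → 477 − 360 = 117°
+31° (analog 31° ↑): 117 + 31 = 148°
+41° (analog 41° ↑): 148 + 41 = 189°
+208° (split-comp 28° ↑): 189 + 208 = 397 → 397 − 360 = 37°

37°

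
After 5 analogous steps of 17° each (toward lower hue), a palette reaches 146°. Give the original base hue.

5 steps of 17° (toward lower hue) give a net shift of −85°.
Start = end − shift: 146 + 85 = 231°

231°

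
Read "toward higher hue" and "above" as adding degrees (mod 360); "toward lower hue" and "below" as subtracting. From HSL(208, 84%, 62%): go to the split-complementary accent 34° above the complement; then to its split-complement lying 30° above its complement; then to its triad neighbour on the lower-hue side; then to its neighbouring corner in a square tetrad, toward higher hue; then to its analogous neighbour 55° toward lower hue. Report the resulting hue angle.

187°

208 + 214 = 422 → 422 − 360 = 62°   (split-comp 34° ↑)
62 + 210 = 272°   (split-comp 30° ↑)
272 − 120 = 152°   (triadic ↓)
152 + 90 = 242°   (square ↑)
242 − 55 = 187°   (analog 55° ↓)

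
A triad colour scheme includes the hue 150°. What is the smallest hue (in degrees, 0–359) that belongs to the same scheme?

A triad places three hues 120° apart.
The full set through 150° is {30°, 150°, 270°}.

30°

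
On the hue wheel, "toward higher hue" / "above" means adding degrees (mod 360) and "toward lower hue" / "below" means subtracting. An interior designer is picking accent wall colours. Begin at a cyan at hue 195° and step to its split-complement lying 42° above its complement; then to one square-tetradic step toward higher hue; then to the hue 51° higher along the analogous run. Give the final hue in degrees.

split-comp 42° ↑ +222°: 195 + 222 = 417 → 417 − 360 = 57°
square ↑ +90°: 57 + 90 = 147°
analog 51° ↑ +51°: 147 + 51 = 198°

198°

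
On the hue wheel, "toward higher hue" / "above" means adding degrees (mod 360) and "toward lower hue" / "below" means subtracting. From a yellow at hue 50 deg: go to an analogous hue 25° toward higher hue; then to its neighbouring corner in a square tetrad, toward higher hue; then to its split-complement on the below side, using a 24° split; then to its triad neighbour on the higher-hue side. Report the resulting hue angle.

+25° (analog 25° ↑): 50 + 25 = 75°
+90° (square ↑): 75 + 90 = 165°
+156° (split-comp 24° ↓): 165 + 156 = 321°
+120° (triadic ↑): 321 + 120 = 441 → 441 − 360 = 81°

81°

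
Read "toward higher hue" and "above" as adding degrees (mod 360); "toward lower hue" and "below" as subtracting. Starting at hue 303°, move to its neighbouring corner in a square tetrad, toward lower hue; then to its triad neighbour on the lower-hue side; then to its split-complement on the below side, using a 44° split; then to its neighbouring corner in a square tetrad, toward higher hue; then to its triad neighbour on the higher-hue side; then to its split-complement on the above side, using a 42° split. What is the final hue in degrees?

301°

square ↓ −90°: 303 − 90 = 213°
triadic ↓ −120°: 213 − 120 = 93°
split-comp 44° ↓ +136°: 93 + 136 = 229°
square ↑ +90°: 229 + 90 = 319°
triadic ↑ +120°: 319 + 120 = 439 → 439 − 360 = 79°
split-comp 42° ↑ +222°: 79 + 222 = 301°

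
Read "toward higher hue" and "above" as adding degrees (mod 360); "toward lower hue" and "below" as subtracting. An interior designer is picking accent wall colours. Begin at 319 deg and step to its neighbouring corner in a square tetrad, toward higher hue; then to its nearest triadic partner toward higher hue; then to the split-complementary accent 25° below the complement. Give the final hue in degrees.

324°

square ↑ +90°: 319 + 90 = 409 → 409 − 360 = 49°
triadic ↑ +120°: 49 + 120 = 169°
split-comp 25° ↓ +155°: 169 + 155 = 324°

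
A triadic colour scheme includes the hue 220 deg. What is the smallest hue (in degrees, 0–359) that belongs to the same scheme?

100°

A triad places three hues 120° apart.
The full set through 220° is {100°, 220°, 340°}.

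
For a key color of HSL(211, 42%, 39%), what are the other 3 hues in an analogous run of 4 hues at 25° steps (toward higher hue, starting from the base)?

236°, 261° and 286°

Analogous hues sit every 25° along the wheel.
211 + 25 = 236°
211 + 50 = 261°
211 + 75 = 286°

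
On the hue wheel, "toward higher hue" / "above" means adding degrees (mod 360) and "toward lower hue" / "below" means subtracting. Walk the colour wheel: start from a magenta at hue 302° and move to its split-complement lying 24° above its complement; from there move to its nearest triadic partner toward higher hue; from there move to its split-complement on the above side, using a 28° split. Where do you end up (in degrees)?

114°

302 + 204 = 506 → 506 − 360 = 146°   (split-comp 24° ↑)
146 + 120 = 266°   (triadic ↑)
266 + 208 = 474 → 474 − 360 = 114°   (split-comp 28° ↑)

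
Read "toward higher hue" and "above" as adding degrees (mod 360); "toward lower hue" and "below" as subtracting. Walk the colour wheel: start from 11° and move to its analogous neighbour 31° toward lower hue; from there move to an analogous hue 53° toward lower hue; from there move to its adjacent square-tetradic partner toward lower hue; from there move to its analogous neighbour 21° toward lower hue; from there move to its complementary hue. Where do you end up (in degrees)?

356°

11 − 31 = -20 → -20 + 360 = 340°   (analog 31° ↓)
340 − 53 = 287°   (analog 53° ↓)
287 − 90 = 197°   (square ↓)
197 − 21 = 176°   (analog 21° ↓)
176 + 180 = 356°   (complement)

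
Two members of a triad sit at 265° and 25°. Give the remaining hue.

145°

A triad spaces three hues 120° apart.
The full set is {25°, 145°, 265°}.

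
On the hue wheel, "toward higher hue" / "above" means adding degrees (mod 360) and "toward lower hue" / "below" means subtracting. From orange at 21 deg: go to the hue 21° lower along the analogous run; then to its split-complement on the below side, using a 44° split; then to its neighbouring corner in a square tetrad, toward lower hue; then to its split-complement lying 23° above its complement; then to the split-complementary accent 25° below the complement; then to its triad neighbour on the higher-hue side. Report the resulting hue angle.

164°

−21° (analog 21° ↓): 21 − 21 = 0°
+136° (split-comp 44° ↓): 0 + 136 = 136°
−90° (square ↓): 136 − 90 = 46°
+203° (split-comp 23° ↑): 46 + 203 = 249°
+155° (split-comp 25° ↓): 249 + 155 = 404 → 404 − 360 = 44°
+120° (triadic ↑): 44 + 120 = 164°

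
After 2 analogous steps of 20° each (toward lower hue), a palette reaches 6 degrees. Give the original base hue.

2 steps of 20° (toward lower hue) give a net shift of −40°.
Start = end − shift: 6 + 40 = 46°

46°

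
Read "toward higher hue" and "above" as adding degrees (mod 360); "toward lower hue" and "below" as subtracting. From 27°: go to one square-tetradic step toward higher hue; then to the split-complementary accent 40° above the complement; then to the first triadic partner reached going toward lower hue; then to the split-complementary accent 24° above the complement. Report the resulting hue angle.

+90° (square ↑): 27 + 90 = 117°
+220° (split-comp 40° ↑): 117 + 220 = 337°
−120° (triadic ↓): 337 − 120 = 217°
+204° (split-comp 24° ↑): 217 + 204 = 421 → 421 − 360 = 61°

61°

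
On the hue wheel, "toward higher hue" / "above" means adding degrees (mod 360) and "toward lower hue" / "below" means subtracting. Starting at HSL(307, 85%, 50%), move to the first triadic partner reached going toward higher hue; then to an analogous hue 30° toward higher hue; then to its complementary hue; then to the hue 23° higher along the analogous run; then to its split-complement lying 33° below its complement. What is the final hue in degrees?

87°

307 + 120 = 427 → 427 − 360 = 67°   (triadic ↑)
67 + 30 = 97°   (analog 30° ↑)
97 + 180 = 277°   (complement)
277 + 23 = 300°   (analog 23° ↑)
300 + 147 = 447 → 447 − 360 = 87°   (split-comp 33° ↓)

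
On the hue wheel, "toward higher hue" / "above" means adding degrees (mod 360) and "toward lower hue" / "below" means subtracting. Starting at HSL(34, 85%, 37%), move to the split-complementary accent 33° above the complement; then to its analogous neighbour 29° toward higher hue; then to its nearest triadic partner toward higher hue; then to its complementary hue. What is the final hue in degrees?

216°

split-comp 33° ↑ +213°: 34 + 213 = 247°
analog 29° ↑ +29°: 247 + 29 = 276°
triadic ↑ +120°: 276 + 120 = 396 → 396 − 360 = 36°
complement +180°: 36 + 180 = 216°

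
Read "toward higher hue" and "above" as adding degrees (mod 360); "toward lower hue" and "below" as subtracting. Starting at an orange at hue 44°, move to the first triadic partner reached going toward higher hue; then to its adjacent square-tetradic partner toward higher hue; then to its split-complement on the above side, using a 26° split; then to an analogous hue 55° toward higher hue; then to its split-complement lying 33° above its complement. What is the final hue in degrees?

44 + 120 = 164°   (triadic ↑)
164 + 90 = 254°   (square ↑)
254 + 206 = 460 → 460 − 360 = 100°   (split-comp 26° ↑)
100 + 55 = 155°   (analog 55° ↑)
155 + 213 = 368 → 368 − 360 = 8°   (split-comp 33° ↑)

8°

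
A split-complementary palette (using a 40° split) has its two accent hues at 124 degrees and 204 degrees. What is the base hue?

The accents sit 40° either side of the complement, so the complement is their short-arc midpoint on the wheel.
Short-arc midpoint of 124° and 204°: 164°.
Base is 180° from the complement: 164 − 180 = -16 → -16 + 360 = 344°

344°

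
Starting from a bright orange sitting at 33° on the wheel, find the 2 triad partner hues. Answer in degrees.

153° and 273°

A triad places three hues 120° apart.
33 + 120 = 153°
33 + 240 = 273°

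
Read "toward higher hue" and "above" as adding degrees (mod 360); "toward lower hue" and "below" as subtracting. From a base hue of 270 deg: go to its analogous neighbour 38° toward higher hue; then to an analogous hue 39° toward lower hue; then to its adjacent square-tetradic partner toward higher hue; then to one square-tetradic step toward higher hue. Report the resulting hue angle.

270 + 38 = 308°   (analog 38° ↑)
308 − 39 = 269°   (analog 39° ↓)
269 + 90 = 359°   (square ↑)
359 + 90 = 449 → 449 − 360 = 89°   (square ↑)

89°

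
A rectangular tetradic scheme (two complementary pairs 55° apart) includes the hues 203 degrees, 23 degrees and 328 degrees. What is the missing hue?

A rectangular tetradic uses two complementary pairs 55° apart: offsets 0°, 55°, 180°, 235°.
Among {23°, 203°, 328°}, 203° and 23° are a 180° pair.
The remaining hue 328° needs its own complement: 328 + 180 = 508 → 508 − 360 = 148°

148°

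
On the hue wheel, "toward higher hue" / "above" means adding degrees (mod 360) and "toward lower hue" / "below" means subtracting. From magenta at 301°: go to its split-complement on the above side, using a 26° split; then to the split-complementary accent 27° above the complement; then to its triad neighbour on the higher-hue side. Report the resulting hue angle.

301 + 206 = 507 → 507 − 360 = 147°   (split-comp 26° ↑)
147 + 207 = 354°   (split-comp 27° ↑)
354 + 120 = 474 → 474 − 360 = 114°   (triadic ↑)

114°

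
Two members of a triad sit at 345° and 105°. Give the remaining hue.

A triad spaces three hues 120° apart.
The full set is {105°, 225°, 345°}.

225°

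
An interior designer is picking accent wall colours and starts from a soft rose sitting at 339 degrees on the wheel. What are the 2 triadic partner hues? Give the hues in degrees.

A triad places three hues 120° apart.
339 + 120 = 459 → 459 − 360 = 99°
339 + 240 = 579 → 579 − 360 = 219°

99° and 219°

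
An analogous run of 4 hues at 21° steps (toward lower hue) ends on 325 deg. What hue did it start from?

3 steps of 21° (toward lower hue) give a net shift of −63°.
Start = end − shift: 325 + 63 = 388 → 388 − 360 = 28°

28°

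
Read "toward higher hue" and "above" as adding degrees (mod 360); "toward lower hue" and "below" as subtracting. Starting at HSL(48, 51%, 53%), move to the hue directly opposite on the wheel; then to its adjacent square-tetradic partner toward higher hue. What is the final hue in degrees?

+180° (complement): 48 + 180 = 228°
+90° (square ↑): 228 + 90 = 318°

318°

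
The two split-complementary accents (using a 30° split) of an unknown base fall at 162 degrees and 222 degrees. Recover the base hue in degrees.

12°

The accents sit 30° either side of the complement, so the complement is their short-arc midpoint on the wheel.
Short-arc midpoint of 162° and 222°: 192°.
Base is 180° from the complement: 192 − 180 = 12°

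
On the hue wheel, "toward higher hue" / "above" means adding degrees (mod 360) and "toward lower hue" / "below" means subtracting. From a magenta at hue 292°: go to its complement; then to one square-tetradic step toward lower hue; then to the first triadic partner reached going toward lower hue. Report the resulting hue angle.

262°

complement +180°: 292 + 180 = 472 → 472 − 360 = 112°
square ↓ −90°: 112 − 90 = 22°
triadic ↓ −120°: 22 − 120 = -98 → -98 + 360 = 262°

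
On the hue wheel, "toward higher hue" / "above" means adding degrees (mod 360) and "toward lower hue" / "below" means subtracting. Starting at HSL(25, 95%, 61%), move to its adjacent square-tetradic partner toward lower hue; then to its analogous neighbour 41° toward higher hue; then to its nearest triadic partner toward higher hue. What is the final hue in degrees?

96°

square ↓ −90°: 25 − 90 = -65 → -65 + 360 = 295°
analog 41° ↑ +41°: 295 + 41 = 336°
triadic ↑ +120°: 336 + 120 = 456 → 456 − 360 = 96°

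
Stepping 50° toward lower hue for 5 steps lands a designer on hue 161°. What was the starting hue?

51°

5 steps of 50° (toward lower hue) give a net shift of −250°.
Start = end − shift: 161 + 250 = 411 → 411 − 360 = 51°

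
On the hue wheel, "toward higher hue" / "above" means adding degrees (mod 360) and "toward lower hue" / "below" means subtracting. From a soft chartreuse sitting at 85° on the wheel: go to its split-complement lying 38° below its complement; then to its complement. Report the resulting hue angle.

+142° (split-comp 38° ↓): 85 + 142 = 227°
+180° (complement): 227 + 180 = 407 → 407 − 360 = 47°

47°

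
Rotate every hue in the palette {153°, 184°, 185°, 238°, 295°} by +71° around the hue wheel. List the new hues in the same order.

224°, 255°, 256°, 309°, 6°

153 + 71 = 224°
184 + 71 = 255°
185 + 71 = 256°
238 + 71 = 309°
295 + 71 = 366 → 366 − 360 = 6°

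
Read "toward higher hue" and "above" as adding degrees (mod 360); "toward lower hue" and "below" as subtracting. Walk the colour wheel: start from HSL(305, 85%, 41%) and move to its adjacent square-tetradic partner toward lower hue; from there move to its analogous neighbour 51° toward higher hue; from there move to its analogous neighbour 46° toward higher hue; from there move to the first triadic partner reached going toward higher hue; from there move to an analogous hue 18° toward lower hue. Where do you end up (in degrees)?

54°

305 − 90 = 215°   (square ↓)
215 + 51 = 266°   (analog 51° ↑)
266 + 46 = 312°   (analog 46° ↑)
312 + 120 = 432 → 432 − 360 = 72°   (triadic ↑)
72 − 18 = 54°   (analog 18° ↓)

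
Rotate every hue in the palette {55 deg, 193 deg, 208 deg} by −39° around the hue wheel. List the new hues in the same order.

55 − 39 = 16°
193 − 39 = 154°
208 − 39 = 169°

16°, 154°, 169°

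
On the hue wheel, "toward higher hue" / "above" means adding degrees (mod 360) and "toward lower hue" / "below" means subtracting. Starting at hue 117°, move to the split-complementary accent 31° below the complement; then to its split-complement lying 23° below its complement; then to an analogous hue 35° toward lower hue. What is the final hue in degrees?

+149° (split-comp 31° ↓): 117 + 149 = 266°
+157° (split-comp 23° ↓): 266 + 157 = 423 → 423 − 360 = 63°
−35° (analog 35° ↓): 63 − 35 = 28°

28°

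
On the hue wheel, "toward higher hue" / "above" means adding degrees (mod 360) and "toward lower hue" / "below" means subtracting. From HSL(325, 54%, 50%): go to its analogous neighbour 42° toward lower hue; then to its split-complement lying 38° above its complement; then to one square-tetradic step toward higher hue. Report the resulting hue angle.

325 − 42 = 283°   (analog 42° ↓)
283 + 218 = 501 → 501 − 360 = 141°   (split-comp 38° ↑)
141 + 90 = 231°   (square ↑)

231°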